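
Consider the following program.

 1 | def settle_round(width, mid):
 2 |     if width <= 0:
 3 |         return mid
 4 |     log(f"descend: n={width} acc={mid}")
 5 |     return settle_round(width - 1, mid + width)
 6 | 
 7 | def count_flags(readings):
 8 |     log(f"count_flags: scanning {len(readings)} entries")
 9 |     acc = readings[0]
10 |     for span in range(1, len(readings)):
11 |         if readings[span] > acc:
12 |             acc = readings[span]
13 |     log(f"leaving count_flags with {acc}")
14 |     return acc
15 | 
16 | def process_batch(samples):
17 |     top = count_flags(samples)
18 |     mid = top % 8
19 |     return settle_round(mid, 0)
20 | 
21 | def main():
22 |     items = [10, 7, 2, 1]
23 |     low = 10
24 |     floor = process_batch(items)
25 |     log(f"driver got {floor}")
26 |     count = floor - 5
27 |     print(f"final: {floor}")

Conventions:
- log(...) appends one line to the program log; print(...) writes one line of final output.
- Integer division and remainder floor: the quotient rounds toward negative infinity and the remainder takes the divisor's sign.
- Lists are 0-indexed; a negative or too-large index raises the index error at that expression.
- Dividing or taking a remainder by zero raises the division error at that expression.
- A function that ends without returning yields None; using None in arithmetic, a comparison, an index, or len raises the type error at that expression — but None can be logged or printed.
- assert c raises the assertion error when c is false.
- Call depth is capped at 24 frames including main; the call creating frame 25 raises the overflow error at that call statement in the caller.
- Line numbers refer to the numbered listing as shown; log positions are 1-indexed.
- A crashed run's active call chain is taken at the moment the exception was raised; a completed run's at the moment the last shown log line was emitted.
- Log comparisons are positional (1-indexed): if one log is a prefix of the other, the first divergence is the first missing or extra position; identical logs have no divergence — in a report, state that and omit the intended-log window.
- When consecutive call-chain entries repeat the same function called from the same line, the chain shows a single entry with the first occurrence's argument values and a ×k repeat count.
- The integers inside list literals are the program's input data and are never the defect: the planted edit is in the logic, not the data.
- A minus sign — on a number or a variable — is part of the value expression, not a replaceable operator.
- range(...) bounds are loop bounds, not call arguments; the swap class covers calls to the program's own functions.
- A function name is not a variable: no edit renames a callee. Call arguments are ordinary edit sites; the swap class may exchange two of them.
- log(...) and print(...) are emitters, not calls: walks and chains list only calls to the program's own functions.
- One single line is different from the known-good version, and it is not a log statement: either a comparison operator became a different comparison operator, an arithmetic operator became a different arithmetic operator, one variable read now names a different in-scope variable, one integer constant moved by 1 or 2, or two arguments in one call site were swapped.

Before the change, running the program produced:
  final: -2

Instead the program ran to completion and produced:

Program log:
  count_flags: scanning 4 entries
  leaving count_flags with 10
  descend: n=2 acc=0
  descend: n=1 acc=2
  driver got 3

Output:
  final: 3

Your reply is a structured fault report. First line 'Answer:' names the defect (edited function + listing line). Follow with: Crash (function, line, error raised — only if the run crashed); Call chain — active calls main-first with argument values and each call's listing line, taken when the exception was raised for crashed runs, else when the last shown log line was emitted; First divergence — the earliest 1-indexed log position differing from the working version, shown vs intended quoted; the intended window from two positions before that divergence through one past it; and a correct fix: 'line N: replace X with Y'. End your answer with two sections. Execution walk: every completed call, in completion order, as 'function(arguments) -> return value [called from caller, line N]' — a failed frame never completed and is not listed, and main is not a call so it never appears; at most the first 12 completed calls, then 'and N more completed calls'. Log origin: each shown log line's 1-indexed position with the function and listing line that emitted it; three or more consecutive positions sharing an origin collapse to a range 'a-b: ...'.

Answer: the defect is in main at line 27.
Key observation: Nothing in the log betrays the bug — only the output does.
Call chain: main.
First divergence: there is none — every log position agrees.
Execution walk:
  count_flags([10, 7, 2, 1]) -> 10  [called from process_batch, line 17]
  settle_round(0, 3) -> 3  [called from settle_round, line 5]
  settle_round(1, 2) -> 3  [called from settle_round, line 5]
  settle_round(2, 0) -> 3  [called from process_batch, line 19]
  process_batch([10, 7, 2, 1]) -> 3  [called from main, line 24]
Origin of each log line:
  1: emitted by count_flags (line 8)
  2: emitted by count_flags (line 13)
  3: emitted by settle_round (line 4)
  4: emitted by settle_round (line 4)
  5: emitted by main (line 25)
A correct fix: line 27: replace `floor` with `count`.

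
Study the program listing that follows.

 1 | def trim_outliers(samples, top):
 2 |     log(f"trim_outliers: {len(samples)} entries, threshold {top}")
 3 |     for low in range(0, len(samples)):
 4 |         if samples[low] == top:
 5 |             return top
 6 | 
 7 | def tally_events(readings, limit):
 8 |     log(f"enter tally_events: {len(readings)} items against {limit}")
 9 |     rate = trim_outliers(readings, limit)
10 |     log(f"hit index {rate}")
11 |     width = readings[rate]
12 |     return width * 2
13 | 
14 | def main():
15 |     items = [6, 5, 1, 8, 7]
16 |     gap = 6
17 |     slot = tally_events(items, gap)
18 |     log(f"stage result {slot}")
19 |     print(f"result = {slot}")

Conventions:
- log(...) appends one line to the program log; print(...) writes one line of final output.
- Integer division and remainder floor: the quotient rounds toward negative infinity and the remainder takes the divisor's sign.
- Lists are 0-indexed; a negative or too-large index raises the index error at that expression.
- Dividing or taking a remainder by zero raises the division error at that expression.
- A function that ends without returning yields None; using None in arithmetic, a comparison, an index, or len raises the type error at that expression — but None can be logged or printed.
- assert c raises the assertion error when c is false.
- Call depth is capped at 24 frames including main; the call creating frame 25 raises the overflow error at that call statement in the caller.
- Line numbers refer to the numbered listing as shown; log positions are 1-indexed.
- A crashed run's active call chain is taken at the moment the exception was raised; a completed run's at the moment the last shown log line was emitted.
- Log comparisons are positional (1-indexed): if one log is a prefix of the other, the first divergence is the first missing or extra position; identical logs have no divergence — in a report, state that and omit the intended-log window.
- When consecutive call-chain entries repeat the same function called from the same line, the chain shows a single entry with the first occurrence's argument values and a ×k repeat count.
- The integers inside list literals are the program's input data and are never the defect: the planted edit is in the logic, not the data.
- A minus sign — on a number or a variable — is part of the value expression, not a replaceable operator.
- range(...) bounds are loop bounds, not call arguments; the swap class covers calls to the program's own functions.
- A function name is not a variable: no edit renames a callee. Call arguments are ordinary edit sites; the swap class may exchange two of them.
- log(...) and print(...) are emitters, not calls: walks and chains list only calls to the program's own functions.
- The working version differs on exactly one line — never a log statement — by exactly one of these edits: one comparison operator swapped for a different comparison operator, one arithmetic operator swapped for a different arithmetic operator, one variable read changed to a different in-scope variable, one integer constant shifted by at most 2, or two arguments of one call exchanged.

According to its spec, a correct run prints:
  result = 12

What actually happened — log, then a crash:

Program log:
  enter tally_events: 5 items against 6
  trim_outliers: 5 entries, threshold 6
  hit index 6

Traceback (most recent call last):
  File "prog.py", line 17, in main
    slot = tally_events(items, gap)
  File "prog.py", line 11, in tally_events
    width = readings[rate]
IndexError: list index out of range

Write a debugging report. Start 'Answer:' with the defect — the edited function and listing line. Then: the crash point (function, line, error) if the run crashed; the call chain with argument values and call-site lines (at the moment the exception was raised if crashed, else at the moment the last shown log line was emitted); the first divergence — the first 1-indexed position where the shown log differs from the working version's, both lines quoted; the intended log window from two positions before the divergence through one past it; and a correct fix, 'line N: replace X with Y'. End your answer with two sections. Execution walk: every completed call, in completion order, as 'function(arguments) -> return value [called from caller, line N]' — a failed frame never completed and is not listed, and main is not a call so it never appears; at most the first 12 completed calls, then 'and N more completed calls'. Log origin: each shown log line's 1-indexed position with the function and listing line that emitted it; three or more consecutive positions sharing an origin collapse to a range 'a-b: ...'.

Answer: the defect is in trim_outliers at line 5.
The tell: Log line 3 is where behavior first shows: 'hit index 6' appears instead of 'hit index 0'.
Crash: tally_events, line 11, IndexError.
Call chain: main -> tally_events([6, 5, 1, 8, 7], 6) (called at line 17).
First divergence: position 3 — shown 'hit index 6', intended 'hit index 0'.
Intended log window:
  1: enter tally_events: 5 items against 6
  2: trim_outliers: 5 entries, threshold 6
  3: hit index 0
  4: stage result 12
Execution walk:
  trim_outliers([6, 5, 1, 8, 7], 6) -> 6  [called from tally_events, line 9]
Log origin:
  1: emitted by tally_events (line 8)
  2: emitted by trim_outliers (line 2)
  3: emitted by tally_events (line 10)
A correct fix: line 5: replace `top` with `low`.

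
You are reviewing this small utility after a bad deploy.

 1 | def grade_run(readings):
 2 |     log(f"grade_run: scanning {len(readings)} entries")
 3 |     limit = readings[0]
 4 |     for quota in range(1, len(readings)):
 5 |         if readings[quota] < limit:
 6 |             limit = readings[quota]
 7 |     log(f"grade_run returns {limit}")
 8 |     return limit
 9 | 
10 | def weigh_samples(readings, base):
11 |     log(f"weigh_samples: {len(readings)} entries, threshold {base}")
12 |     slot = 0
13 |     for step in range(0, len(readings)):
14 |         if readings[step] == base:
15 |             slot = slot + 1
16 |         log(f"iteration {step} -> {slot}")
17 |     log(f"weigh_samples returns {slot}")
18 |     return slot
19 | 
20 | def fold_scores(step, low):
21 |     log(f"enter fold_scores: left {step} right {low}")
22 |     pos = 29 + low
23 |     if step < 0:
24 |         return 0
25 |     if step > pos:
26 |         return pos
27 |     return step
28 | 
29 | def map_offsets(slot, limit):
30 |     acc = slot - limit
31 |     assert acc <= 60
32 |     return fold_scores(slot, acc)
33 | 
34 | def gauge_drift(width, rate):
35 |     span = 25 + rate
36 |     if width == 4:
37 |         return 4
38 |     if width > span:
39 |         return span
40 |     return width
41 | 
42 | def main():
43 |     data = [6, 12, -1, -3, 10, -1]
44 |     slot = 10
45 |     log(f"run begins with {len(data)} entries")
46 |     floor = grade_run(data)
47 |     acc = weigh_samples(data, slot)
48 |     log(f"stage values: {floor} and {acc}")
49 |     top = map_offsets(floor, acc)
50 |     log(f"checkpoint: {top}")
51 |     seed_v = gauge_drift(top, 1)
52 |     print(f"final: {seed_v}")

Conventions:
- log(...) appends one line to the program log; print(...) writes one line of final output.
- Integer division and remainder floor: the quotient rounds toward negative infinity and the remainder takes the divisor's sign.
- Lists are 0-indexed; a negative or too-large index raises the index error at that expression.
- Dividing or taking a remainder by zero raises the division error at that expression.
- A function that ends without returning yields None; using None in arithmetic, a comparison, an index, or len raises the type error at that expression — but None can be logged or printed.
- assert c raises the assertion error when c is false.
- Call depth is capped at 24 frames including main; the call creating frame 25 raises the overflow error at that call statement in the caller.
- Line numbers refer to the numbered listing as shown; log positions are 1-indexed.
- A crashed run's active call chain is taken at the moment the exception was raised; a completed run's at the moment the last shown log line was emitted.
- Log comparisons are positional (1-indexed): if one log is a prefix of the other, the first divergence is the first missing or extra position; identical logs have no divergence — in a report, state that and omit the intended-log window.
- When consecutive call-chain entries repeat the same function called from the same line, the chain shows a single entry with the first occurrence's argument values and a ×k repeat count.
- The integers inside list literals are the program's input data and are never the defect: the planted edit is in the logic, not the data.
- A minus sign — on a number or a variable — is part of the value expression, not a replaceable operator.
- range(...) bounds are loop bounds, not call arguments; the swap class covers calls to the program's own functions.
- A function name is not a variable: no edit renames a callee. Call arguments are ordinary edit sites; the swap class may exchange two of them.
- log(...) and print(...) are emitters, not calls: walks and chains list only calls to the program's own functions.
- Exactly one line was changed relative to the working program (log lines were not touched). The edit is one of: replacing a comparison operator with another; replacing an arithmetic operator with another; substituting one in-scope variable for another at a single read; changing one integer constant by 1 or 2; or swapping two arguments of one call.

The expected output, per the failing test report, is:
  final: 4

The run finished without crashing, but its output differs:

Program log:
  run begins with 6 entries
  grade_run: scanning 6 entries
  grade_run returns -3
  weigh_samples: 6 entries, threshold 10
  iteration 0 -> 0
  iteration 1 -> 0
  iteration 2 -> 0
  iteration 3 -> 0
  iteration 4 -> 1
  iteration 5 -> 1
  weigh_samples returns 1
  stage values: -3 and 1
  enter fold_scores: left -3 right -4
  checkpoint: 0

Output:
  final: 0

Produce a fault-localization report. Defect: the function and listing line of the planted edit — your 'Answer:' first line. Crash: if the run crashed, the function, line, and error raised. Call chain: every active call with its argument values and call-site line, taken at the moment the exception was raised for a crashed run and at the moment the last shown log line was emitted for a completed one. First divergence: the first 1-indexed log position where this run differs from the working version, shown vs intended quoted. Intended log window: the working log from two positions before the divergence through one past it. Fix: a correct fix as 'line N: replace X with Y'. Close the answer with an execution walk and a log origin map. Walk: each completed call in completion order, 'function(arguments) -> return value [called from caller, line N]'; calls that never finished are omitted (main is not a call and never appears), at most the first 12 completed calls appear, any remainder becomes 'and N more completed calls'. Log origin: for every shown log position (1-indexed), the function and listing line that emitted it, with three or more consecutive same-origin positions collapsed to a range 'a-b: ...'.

Answer: the defect is in gauge_drift at line 36.
The tell: Log streams are identical — the defect surfaces only in the printed output.
Call chain: main.
First divergence: none; the two logs match at every position.
Execution walk:
  grade_run([6, 12, -1, -3, 10, -1]) -> -3  [called from main, line 46]
  weigh_samples([6, 12, -1, -3, 10, -1], 10) -> 1  [called from main, line 47]
  fold_scores(-3, -4) -> 0  [called from map_offsets, line 32]
  map_offsets(-3, 1) -> 0  [called from main, line 49]
  gauge_drift(0, 1) -> 0  [called from main, line 51]
Log origins:
  1: logged in main at line 45
  2: logged in grade_run at line 2
  3: logged in grade_run at line 7
  4: logged in weigh_samples at line 11
  5-10: logged in weigh_samples at line 16
  11: logged in weigh_samples at line 17
  12: logged in main at line 48
  13: logged in fold_scores at line 21
  14: logged in main at line 50
A correct fix: line 36: replace `==` with `<`.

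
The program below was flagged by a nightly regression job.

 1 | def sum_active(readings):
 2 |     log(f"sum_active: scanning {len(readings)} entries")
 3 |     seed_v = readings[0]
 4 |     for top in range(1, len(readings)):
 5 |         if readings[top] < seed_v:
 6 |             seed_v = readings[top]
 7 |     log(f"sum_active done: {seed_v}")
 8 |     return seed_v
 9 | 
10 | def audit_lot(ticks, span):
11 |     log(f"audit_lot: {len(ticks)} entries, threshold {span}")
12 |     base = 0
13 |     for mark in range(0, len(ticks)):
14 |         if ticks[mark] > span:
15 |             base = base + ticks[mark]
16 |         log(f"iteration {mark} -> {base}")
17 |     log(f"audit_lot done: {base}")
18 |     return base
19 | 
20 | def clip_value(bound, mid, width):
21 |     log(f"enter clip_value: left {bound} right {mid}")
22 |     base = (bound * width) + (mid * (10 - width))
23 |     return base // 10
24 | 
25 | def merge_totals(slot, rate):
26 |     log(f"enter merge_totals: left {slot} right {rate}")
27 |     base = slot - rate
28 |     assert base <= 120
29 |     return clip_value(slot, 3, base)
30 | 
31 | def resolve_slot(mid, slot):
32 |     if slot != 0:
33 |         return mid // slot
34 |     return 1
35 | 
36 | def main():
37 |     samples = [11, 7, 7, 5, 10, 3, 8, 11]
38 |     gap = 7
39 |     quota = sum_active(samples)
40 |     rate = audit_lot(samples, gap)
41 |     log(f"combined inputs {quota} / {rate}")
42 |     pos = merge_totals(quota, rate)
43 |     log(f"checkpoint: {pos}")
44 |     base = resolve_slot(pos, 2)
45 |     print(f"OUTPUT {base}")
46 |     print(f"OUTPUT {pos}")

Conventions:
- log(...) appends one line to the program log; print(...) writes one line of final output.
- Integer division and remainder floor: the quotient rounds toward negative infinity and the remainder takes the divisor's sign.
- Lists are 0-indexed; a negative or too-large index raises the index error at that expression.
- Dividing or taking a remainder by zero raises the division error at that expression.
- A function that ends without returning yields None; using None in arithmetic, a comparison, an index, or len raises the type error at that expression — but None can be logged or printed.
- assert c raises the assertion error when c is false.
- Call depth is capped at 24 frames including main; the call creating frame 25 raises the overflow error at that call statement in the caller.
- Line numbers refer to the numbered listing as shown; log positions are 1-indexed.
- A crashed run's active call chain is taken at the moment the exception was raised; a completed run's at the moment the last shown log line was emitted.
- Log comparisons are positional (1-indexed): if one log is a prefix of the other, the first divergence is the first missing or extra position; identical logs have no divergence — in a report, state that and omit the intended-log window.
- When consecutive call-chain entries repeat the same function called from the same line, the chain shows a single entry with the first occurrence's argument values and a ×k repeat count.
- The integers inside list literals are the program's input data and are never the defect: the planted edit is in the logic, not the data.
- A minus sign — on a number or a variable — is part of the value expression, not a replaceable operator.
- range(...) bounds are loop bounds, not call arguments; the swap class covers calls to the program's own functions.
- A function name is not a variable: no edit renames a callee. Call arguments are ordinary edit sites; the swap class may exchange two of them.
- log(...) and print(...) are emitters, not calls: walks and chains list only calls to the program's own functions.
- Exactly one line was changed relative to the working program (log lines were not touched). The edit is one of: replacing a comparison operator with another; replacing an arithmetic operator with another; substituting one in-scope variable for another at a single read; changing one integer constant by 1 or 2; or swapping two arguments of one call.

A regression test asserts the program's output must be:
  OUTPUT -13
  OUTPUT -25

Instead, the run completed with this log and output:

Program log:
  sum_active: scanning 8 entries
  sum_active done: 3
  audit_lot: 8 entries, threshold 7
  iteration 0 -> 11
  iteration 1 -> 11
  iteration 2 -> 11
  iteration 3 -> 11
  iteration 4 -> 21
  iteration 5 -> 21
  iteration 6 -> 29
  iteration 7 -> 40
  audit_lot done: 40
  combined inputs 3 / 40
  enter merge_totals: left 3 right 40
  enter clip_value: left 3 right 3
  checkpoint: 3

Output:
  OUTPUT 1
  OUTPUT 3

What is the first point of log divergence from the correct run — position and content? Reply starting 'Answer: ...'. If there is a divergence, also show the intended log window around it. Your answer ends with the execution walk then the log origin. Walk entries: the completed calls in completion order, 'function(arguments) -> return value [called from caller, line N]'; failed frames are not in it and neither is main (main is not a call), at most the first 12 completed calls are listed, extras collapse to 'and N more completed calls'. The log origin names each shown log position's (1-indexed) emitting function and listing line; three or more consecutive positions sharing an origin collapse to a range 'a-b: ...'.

Answer: at position 15 the run shows 'enter clip_value: left 3 right 3' where the working version logs 'enter clip_value: left 3 right -37'.
Intended log window:
  13: combined inputs 3 / 40
  14: enter merge_totals: left 3 right 40
  15: enter clip_value: left 3 right -37
  16: checkpoint: -25
Execution walk:
  sum_active([11, 7, 7, 5, 10, 3, 8, 11]) -> 3  [called from main, line 39]
  audit_lot([11, 7, 7, 5, 10, 3, 8, 11], 7) -> 40  [called from main, line 40]
  clip_value(3, 3, -37) -> 3  [called from merge_totals, line 29]
  merge_totals(3, 40) -> 3  [called from main, line 42]
  resolve_slot(3, 2) -> 1  [called from main, line 44]
Log line origins:
  1: emitted by sum_active (line 2)
  2: emitted by sum_active (line 7)
  3: emitted by audit_lot (line 11)
  4-11: emitted by audit_lot (line 16)
  12: emitted by audit_lot (line 17)
  13: emitted by main (line 41)
  14: emitted by merge_totals (line 26)
  15: emitted by clip_value (line 21)
  16: emitted by main (line 43)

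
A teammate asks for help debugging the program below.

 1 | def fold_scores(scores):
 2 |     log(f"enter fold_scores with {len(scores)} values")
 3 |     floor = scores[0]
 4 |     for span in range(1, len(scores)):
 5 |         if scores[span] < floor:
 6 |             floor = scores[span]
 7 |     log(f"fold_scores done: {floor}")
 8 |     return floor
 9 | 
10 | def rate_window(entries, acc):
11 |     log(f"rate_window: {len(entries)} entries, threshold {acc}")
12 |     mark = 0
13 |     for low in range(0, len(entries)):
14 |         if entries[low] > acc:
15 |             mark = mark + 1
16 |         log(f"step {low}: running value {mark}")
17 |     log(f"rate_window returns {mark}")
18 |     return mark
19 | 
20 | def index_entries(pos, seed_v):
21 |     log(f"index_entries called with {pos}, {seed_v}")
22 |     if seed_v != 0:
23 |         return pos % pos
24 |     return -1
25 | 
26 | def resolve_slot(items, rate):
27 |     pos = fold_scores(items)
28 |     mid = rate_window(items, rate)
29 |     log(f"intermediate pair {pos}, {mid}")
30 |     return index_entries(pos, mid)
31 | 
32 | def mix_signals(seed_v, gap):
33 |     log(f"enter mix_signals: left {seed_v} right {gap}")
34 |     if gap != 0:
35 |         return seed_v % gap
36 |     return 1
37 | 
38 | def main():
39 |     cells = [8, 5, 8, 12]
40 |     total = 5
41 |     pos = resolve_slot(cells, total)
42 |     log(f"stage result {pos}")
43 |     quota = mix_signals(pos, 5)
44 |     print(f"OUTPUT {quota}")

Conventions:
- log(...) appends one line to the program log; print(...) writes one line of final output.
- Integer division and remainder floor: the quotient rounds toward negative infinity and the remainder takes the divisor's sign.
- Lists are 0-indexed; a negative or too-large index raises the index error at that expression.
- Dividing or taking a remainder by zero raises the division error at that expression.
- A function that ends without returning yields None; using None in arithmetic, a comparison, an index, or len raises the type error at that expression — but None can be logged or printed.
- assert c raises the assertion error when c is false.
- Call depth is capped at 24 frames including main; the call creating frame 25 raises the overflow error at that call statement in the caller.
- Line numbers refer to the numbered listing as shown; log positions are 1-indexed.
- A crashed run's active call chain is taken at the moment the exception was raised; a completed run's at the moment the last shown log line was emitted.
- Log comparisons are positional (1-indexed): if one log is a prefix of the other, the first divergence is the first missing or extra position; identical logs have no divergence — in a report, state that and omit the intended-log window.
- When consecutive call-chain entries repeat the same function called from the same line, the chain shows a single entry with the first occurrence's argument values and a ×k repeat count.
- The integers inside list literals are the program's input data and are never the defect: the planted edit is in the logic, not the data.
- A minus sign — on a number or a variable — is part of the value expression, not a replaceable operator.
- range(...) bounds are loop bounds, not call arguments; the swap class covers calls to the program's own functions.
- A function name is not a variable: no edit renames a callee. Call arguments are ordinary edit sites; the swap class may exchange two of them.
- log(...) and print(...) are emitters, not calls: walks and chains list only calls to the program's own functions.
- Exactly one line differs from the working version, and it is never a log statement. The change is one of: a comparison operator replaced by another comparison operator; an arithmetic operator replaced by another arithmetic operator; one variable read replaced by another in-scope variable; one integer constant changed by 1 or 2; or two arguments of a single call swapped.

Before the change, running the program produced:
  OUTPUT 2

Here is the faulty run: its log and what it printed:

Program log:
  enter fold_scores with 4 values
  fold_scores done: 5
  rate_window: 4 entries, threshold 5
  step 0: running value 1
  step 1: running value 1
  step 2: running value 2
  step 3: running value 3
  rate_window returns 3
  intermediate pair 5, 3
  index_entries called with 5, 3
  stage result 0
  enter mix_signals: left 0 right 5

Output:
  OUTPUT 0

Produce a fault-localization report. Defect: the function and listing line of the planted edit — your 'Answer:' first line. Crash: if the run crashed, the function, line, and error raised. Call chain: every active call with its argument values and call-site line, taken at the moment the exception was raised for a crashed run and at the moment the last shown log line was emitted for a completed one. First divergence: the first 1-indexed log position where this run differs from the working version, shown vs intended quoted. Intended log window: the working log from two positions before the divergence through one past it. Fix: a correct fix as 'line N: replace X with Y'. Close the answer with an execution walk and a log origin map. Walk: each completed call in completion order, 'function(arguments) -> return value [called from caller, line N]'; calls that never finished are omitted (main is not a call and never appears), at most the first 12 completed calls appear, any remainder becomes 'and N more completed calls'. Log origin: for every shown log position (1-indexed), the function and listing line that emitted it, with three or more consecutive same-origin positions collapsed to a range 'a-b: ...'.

Answer: the defect is in index_entries at line 23.
Key observation: The earliest visible damage is log position 11 — 'stage result 0' rather than the intended 'stage result 2'.
Call chain: main -> mix_signals(0, 5) (called at line 43).
First divergence: position 11 — the shown line 'stage result 0' should read 'stage result 2'.
Intended log window:
  9: intermediate pair 5, 3
  10: index_entries called with 5, 3
  11: stage result 2
  12: enter mix_signals: left 2 right 5
Execution walk:
  fold_scores([8, 5, 8, 12]) -> 5  [called from resolve_slot, line 27]
  rate_window([8, 5, 8, 12], 5) -> 3  [called from resolve_slot, line 28]
  index_entries(5, 3) -> 0  [called from resolve_slot, line 30]
  resolve_slot([8, 5, 8, 12], 5) -> 0  [called from main, line 41]
  mix_signals(0, 5) -> 0  [called from main, line 43]
Log origins:
  1 — fold_scores, line 2
  2 — fold_scores, line 7
  3 — rate_window, line 11
  4-7 — rate_window, line 16
  8 — rate_window, line 17
  9 — resolve_slot, line 29
  10 — index_entries, line 21
  11 — main, line 42
  12 — mix_signals, line 33
A correct fix: line 23: replace `pos % pos` with `pos % seed_v`.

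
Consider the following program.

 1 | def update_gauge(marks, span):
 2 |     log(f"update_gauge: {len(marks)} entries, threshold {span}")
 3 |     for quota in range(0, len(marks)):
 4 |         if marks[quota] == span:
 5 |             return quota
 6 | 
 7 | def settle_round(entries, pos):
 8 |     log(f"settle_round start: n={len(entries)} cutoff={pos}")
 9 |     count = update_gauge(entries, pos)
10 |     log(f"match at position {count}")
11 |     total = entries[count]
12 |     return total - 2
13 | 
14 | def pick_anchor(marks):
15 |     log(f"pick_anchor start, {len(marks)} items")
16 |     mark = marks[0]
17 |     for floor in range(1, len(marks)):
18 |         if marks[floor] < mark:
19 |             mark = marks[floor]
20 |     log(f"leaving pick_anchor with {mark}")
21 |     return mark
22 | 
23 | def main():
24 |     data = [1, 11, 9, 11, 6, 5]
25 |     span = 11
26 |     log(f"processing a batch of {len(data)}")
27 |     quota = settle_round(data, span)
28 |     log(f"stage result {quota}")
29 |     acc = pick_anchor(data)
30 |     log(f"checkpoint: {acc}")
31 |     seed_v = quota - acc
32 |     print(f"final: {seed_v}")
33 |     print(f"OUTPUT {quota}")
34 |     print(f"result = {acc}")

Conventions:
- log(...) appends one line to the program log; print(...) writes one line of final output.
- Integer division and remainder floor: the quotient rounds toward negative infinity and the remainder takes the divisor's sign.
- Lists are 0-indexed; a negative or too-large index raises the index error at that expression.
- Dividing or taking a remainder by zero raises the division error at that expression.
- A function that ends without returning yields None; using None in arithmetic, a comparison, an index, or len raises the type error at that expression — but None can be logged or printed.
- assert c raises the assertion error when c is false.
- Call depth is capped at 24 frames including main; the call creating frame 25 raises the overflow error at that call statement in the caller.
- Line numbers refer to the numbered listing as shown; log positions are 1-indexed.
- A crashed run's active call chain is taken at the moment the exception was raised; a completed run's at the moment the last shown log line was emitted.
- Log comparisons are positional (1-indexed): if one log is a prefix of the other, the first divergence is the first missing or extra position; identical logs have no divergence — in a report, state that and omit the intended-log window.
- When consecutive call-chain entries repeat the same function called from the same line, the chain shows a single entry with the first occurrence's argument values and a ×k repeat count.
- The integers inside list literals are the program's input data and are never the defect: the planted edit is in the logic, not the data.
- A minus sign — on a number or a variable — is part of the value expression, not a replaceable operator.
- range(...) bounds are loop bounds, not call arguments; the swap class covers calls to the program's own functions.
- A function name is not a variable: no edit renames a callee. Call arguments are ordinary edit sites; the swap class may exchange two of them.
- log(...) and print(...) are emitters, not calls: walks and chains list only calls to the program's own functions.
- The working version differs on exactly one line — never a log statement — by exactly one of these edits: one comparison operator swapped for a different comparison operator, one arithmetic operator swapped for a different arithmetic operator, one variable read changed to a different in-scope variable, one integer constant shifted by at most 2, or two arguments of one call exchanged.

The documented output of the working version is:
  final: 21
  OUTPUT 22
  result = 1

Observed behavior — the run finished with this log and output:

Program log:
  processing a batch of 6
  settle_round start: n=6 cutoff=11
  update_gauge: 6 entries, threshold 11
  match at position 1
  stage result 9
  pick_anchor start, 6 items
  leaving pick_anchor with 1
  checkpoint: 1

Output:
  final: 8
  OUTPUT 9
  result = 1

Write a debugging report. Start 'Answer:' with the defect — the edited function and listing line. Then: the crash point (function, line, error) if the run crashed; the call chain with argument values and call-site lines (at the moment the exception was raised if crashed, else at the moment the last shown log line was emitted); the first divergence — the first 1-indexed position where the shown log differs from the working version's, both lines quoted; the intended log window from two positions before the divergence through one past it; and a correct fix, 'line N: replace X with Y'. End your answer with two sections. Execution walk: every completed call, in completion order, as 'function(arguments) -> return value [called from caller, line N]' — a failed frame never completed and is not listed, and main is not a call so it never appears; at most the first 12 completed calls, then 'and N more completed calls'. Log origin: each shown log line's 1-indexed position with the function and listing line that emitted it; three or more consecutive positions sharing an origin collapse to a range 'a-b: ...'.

Answer: the defect is in settle_round at line 12.
Key fact: The log first diverges at position 5: the faulty run prints 'stage result 9' where the working version prints 'stage result 22'.
Call chain: main.
First divergence: at position 5 the run shows 'stage result 9' where the working version logs 'stage result 22'.
Intended log window:
  3: update_gauge: 6 entries, threshold 11
  4: match at position 1
  5: stage result 22
  6: pick_anchor start, 6 items
Execution walk:
  update_gauge([1, 11, 9, 11, 6, 5], 11) -> 1  [called from settle_round, line 9]
  settle_round([1, 11, 9, 11, 6, 5], 11) -> 9  [called from main, line 27]
  pick_anchor([1, 11, 9, 11, 6, 5]) -> 1  [called from main, line 29]
Origin of each log line:
  1: logged in main at line 26
  2: logged in settle_round at line 8
  3: logged in update_gauge at line 2
  4: logged in settle_round at line 10
  5: logged in main at line 28
  6: logged in pick_anchor at line 15
  7: logged in pick_anchor at line 20
  8: logged in main at line 30
A correct fix: line 12: replace `-` with `*`.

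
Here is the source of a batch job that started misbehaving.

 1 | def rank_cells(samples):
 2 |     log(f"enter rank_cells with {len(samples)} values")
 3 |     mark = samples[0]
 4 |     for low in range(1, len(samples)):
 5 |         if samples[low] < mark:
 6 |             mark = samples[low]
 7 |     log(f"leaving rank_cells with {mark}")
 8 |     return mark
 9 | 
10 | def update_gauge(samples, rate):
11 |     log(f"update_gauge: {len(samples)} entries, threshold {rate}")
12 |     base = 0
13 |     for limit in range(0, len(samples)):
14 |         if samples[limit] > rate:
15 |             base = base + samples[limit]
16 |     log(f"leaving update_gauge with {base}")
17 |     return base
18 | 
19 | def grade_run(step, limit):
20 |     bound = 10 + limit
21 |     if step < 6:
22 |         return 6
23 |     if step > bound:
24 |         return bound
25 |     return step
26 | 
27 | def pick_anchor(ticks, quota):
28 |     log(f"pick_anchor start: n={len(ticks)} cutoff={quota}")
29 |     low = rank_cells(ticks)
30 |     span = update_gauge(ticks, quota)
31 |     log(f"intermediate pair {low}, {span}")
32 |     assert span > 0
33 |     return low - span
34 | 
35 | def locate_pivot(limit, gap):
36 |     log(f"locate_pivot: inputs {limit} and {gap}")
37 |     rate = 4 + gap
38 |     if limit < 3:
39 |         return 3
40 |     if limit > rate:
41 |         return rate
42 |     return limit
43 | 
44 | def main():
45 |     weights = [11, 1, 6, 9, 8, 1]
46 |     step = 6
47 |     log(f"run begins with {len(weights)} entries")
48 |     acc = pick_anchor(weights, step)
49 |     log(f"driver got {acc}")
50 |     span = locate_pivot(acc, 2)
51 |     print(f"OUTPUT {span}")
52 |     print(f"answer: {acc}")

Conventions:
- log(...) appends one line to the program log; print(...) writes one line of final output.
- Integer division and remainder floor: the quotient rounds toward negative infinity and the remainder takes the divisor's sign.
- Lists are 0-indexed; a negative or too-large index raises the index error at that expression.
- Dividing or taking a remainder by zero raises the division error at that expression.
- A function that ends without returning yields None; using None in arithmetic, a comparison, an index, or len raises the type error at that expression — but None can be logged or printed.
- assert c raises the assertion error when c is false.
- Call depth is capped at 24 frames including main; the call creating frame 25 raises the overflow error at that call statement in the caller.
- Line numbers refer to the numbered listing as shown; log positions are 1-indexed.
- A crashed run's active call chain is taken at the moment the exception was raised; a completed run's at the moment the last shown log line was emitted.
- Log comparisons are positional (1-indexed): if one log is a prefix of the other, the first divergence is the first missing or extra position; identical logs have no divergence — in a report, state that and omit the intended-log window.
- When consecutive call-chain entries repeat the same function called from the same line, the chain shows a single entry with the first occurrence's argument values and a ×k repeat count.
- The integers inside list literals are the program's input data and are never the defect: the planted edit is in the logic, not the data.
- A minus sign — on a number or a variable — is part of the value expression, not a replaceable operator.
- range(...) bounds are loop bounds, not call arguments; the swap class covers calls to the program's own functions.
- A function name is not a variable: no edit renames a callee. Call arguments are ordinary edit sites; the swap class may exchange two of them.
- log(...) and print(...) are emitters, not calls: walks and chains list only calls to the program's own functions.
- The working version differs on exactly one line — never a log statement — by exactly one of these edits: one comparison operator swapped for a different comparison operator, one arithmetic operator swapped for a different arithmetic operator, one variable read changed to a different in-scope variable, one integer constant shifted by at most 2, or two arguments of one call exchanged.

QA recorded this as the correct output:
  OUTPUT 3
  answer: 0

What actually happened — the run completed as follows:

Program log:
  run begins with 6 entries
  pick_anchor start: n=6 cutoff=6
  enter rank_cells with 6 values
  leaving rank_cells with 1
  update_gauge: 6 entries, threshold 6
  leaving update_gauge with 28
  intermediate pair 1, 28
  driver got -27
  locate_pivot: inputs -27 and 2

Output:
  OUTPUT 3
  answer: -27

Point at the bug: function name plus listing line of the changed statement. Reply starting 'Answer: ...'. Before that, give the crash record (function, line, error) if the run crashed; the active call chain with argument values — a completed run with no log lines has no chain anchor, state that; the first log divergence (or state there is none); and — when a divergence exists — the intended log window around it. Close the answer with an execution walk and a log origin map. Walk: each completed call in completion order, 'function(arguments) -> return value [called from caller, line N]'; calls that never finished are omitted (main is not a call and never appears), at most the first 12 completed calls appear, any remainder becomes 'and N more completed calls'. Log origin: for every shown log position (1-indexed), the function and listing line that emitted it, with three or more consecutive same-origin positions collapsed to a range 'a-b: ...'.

Answer: the defect is in pick_anchor at line 33.
Key observation: The earliest visible damage is log position 8 — 'driver got -27' rather than the intended 'driver got 0'.
Call chain: main -> locate_pivot(-27, 2) (called at line 50).
First divergence: position 8 — the shown line 'driver got -27' should read 'driver got 0'.
Intended log window:
  6: leaving update_gauge with 28
  7: intermediate pair 1, 28
  8: driver got 0
  9: locate_pivot: inputs 0 and 2
Execution walk:
  rank_cells([11, 1, 6, 9, 8, 1]) -> 1  [called from pick_anchor, line 29]
  update_gauge([11, 1, 6, 9, 8, 1], 6) -> 28  [called from pick_anchor, line 30]
  pick_anchor([11, 1, 6, 9, 8, 1], 6) -> -27  [called from main, line 48]
  locate_pivot(-27, 2) -> 3  [called from main, line 50]
Origin of each log line:
  1: from main, line 47
  2: from pick_anchor, line 28
  3: from rank_cells, line 2
  4: from rank_cells, line 7
  5: from update_gauge, line 11
  6: from update_gauge, line 16
  7: from pick_anchor, line 31
  8: from main, line 49
  9: from locate_pivot, line 36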